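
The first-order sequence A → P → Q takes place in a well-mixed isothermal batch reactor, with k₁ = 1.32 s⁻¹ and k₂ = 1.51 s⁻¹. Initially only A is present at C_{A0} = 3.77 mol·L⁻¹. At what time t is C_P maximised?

Setting dC_P/dt = 0 gives t_opt = ln(k₂/k₁)/(k₂−k₁).
= ln(1.51/1.32)/(1.51−1.32) = ln(1.144)/0.1900 = 0.1345/0.1900 = 0.708 s.

0.708 s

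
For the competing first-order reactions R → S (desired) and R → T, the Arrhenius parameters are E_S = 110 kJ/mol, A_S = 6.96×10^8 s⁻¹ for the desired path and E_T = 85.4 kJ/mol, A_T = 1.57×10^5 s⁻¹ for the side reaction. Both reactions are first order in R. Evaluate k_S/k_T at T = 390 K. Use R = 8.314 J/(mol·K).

With equal orders, S_{S/T} = k_S/k_T = (A_S/A_T)·exp[(E_T−E_S)/(RT)].
(E_T−E_S)/(RT) = (85.4−110)×10³/(8.314×390) = -24600/3242 = -7.587.
k_S/k_T = (6.96×10^8/1.57×10^5)·exp(-7.587) = 4433 × 5.071×10^-4 = 2.25.

2.25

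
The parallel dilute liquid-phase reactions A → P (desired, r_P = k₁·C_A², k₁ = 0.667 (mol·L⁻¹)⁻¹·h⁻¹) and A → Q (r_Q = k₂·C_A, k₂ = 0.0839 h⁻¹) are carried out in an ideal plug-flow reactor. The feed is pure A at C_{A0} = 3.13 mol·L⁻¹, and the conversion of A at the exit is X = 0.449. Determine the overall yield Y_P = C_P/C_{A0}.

C_A = C_{A0}(1−X) = 1.725 mol·L⁻¹.
Along a PFR/batch, dC_Q/dC_A = −r_Q/(r_P+r_Q) = −k₂/(k₂+k₁·C_A).
Integrating from C_{A0} to C_A: C_Q = (0.0839/0.667)·ln[(0.0839+0.667·3.13)/(0.0839+0.667·1.72)] = 0.1258·ln(2.172/1.234) = 0.07107 mol·L⁻¹.
Then C_P = (C_{A0}−C_A) − C_Q = 1.405 − 0.07107 = 1.334 mol·L⁻¹.
Y_P = C_P/C_{A0} = 1.334/3.13 = 0.426.

0.426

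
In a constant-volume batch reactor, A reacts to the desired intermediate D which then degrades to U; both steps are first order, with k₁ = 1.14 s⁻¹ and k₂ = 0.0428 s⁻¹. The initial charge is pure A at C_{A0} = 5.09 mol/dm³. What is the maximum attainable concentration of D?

At the optimum, C_{D,max}/C_{A0} = (k₁/k₂)^[k₂/(k₂−k₁)].
= (1.14/0.0428)^(0.0428/(0.0428−1.14)) = (26.64)^(-0.03901) = 0.8798.
C_{D,max} = 0.8798×5.09 = 4.48 mol/dm³.

4.48 mol/dm³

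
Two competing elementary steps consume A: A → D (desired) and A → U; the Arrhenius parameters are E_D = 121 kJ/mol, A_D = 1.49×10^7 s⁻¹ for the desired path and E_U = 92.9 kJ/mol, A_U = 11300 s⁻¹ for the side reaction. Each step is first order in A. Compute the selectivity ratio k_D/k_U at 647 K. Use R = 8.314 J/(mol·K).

Since both paths have the same order in A, the concentration cancels and S_{D/U} = k_D/k_U = (A_D/A_U)·exp[(E_U−E_D)/(RT)].
(E_U−E_D)/(RT) = (92.9−121)×10³/(8.314×647) = -28100/5379 = -5.224.
k_D/k_U = (1.49×10^7/11300)·exp(-5.224) = 1319 × 0.005386 = 7.10.
Since E_D > E_U, raising the temperature improves selectivity toward D.

7.10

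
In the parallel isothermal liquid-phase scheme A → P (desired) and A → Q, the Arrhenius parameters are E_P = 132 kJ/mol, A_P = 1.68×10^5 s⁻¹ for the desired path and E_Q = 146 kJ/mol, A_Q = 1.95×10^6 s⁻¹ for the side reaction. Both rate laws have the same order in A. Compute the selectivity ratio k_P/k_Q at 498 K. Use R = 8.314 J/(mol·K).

2.53

With equal orders, S_{P/Q} = k_P/k_Q = (A_P/A_Q)·exp[(E_Q−E_P)/(RT)].
(E_Q−E_P)/(RT) = (146−132)×10³/(8.314×498) = 14000/4140 = 3.381.
k_P/k_Q = (1.68×10^5/1.95×10^6)·exp(3.381) = 0.08615 × 29.41 = 2.53.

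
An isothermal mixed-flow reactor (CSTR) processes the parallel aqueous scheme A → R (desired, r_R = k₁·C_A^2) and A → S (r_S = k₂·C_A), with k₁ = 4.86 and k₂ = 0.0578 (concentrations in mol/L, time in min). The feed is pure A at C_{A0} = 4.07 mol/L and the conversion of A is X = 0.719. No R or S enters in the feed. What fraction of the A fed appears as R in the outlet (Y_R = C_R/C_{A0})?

Exit C_A = C_{A0}(1−X) = 4.07×0.281 = 1.144 mol/L.
In a CSTR the entire volume is at exit conditions, so r_R = 4.86×1.144^2 = 6.357 and r_S = 0.0578×1.144 = 0.06610.
Fraction of consumed A going to R: r_R/(r_R+r_S) = 0.9897.
C_R = 0.9897·C_{A0}·X = 0.9897×4.07×0.719 = 2.90 mol/L; Y_R = C_R/C_{A0} = 0.712.

0.712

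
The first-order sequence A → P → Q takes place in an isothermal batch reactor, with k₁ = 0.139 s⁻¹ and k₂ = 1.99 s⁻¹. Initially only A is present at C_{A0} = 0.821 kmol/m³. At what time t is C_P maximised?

Setting dC_P/dt = 0 gives t_opt = ln(k₂/k₁)/(k₂−k₁).
= ln(1.99/0.139)/(1.99−0.139) = ln(14.32)/1.851 = 2.661/1.851 = 1.44 s.

1.44 s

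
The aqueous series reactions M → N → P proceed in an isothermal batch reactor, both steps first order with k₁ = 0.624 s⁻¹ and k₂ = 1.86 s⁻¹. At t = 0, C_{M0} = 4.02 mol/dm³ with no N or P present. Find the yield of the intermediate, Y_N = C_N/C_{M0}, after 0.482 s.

0.168

Solving the coupled first-order balances gives C_N(t) = [k₁/(k₂−k₁)]·C_{M0}·(e^(−k₁t) − e^(−k₂t)).
e^(−k₁t) = e^(−0.624×0.482) = e^(−0.3008) = 0.7402; e^(−k₂t) = e^(−0.8965) = 0.4080.
C_N = 0.624×4.02/(1.86−0.624) × (0.7402−0.4080) = 2.030×0.3323 = 0.6743 mol/dm³.
Y_N = C_N/C_{M0} = 0.6743/4.02 = 0.168.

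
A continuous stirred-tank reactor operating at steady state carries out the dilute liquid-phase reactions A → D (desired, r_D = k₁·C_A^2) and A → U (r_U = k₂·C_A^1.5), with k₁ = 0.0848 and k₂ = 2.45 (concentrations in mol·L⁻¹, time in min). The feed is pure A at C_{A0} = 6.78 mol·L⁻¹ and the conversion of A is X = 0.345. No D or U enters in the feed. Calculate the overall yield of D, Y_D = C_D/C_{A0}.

0.0235

Exit C_A = C_{A0}(1−X) = 6.78×0.655 = 4.441 mol·L⁻¹.
In a CSTR the entire volume is at exit conditions, so r_D = 0.0848×4.441^2 = 1.672 and r_U = 2.45×4.441^1.5 = 22.93.
Fraction of consumed A going to D: r_D/(r_D+r_U) = 0.06798.
C_D = 0.06798·C_{A0}·X = 0.06798×6.78×0.345 = 0.159 mol·L⁻¹; Y_D = C_D/C_{A0} = 0.0235.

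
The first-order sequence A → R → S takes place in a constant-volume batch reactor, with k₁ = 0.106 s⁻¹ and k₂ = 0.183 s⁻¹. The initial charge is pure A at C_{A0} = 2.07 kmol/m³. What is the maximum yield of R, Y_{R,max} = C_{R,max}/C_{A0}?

For a first-order series the maximum intermediate yield is C_{R,max}/C_{A0} = (k₁/k₂)^[k₂/(k₂−k₁)].
= (0.106/0.183)^(0.183/(0.183−0.106)) = (0.5792)^(2.377) = 0.2731.

0.273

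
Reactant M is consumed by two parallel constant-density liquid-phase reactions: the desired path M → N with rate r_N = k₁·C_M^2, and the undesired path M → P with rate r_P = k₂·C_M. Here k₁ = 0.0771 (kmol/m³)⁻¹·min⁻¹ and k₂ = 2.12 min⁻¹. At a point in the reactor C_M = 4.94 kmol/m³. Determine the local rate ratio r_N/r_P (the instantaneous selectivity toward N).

0.180

S_{N/P} = r_N/r_P = (k₁·C_M^2)/(k₂·C_M) = (k₁/k₂)·C_M.
= (0.0771×4.940^2) / (2.12×4.940) = 1.882/10.47 = 0.180.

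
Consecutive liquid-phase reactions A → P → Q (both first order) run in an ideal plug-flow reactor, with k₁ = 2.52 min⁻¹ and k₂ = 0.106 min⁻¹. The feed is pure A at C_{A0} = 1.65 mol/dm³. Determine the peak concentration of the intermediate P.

Evaluating C_P at τ_opt = ln(k₂/k₁)/(k₂−k₁) gives C_{P,max}/C_{A0} = (k₁/k₂)^[k₂/(k₂−k₁)].
= (2.52/0.106)^(0.106/(0.106−2.52)) = (23.77)^(-0.04391) = 0.8701.
C_{P,max} = 0.8701×1.65 = 1.44 mol/dm³.

1.44 mol/dm³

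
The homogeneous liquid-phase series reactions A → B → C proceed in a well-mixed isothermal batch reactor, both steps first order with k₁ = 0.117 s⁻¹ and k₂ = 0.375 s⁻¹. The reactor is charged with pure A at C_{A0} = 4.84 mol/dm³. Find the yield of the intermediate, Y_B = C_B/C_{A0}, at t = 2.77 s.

0.167

The intermediate concentration in a first-order A→B→C sequence is C_B = k₁C_{A0}(e^(−k₁t) − e^(−k₂t))/(k₂−k₁).
e^(−k₁t) = e^(−0.117×2.77) = e^(−0.3241) = 0.7232; e^(−k₂t) = e^(−1.039) = 0.3539.
C_B = 0.117×4.84/(0.375−0.117) × (0.7232−0.3539) = 2.195×0.3693 = 0.8105 mol/dm³.
Y_B = C_B/C_{A0} = 0.8105/4.84 = 0.167.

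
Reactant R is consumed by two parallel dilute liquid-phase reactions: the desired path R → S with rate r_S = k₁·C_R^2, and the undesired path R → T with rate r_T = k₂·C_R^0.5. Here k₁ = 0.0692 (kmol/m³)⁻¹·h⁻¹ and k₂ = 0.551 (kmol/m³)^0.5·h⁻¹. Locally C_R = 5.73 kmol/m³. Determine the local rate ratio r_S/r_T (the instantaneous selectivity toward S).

1.72

S_{S/T} = r_S/r_T = (k₁·C_R^2)/(k₂·C_R^0.5) = (k₁/k₂)·C_R^1.5.
= (0.0692×5.730^2) / (0.551×5.730^0.5) = 2.272/1.319 = 1.72.
Since the desired path is higher order in R, keeping C_R high (PFR or concentrated feed) favours S.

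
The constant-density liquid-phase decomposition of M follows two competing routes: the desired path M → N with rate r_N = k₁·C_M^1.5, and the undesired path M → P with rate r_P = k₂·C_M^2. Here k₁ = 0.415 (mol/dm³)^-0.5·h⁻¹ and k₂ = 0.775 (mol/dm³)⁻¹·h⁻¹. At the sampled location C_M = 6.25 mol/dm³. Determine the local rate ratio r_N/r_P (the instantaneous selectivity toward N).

0.214

S_{N/P} = r_N/r_P = (k₁·C_M^1.5)/(k₂·C_M^2) = (k₁/k₂)·C_M^-0.5.
= (0.415×6.250^1.5) / (0.775×6.250^2) = 6.484/30.27 = 0.214.
The undesired path is higher order in M, so low C_M (CSTR or dilute feed) favours N.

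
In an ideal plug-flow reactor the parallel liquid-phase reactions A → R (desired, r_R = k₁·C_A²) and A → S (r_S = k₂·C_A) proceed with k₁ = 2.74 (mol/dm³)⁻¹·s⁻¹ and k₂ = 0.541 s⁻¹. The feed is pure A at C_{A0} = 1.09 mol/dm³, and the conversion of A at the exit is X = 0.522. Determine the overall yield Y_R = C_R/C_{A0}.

0.416

C_A = C_{A0}(1−X) = 0.5210 mol/dm³.
Along a PFR/batch, dC_S/dC_A = −r_S/(r_R+r_S) = −k₂/(k₂+k₁·C_A).
Integrating from C_{A0} to C_A: C_S = (0.541/2.74)·ln[(0.541+2.74·1.09)/(0.541+2.74·0.521)] = 0.1974·ln(3.528/1.969) = 0.1152 mol/dm³.
Then C_R = (C_{A0}−C_A) − C_S = 0.5690 − 0.1152 = 0.4538 mol/dm³.
Y_R = C_R/C_{A0} = 0.4538/1.09 = 0.416.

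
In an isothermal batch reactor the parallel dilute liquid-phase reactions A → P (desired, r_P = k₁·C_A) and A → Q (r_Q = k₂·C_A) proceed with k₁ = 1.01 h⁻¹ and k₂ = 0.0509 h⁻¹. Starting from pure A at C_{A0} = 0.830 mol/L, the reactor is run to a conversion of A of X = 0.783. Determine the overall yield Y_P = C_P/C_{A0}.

C_A = C_{A0}(1−X) = 0.1801 mol/L.
Both paths are first order in A, so the instantaneous fraction to P is constant: dC_P/d(−C_A) = k₁/(k₁+k₂) = 0.9520.
C_P = 0.9520·(C_{A0}−C_A) = 0.9520×0.6499 = 0.619 mol/L.
Y_P = C_P/C_{A0} = 0.6187/0.830 = 0.745.

0.745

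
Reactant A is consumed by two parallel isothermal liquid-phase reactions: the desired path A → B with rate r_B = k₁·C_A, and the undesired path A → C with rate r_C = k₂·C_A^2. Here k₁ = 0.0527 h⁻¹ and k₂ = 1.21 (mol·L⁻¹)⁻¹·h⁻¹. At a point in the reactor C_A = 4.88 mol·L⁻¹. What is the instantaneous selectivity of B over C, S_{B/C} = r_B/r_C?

0.00892

S_{B/C} = r_B/r_C = (k₁·C_A)/(k₂·C_A^2) = (k₁/k₂)·C_A⁻¹.
= (0.0527×4.880) / (1.21×4.880^2) = 0.2572/28.82 = 0.00892.
The undesired path is higher order in A, so low C_A (CSTR or dilute feed) favours B.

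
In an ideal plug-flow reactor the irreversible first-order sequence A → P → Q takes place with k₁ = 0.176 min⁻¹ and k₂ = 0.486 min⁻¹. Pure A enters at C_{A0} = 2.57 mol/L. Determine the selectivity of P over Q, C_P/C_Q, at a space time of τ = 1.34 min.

For first-order series with pure A initially, C_P(τ) = k₁C_{A0}/(k₂−k₁)·(e^(−k₁τ) − e^(−k₂τ)).
e^(−k₁τ) = e^(−0.176×1.34) = e^(−0.2358) = 0.7899; e^(−k₂τ) = e^(−0.6512) = 0.5214.
C_P = 0.176×2.57/(0.486−0.176) × (0.7899−0.5214) = 1.459×0.2685 = 0.3918 mol/L.
C_A = C_{A0}e^(−k₁τ) = 2.030 mol/L, so C_Q = C_{A0}−C_A−C_P = 0.1482 mol/L; C_P/C_Q = 2.64.

2.64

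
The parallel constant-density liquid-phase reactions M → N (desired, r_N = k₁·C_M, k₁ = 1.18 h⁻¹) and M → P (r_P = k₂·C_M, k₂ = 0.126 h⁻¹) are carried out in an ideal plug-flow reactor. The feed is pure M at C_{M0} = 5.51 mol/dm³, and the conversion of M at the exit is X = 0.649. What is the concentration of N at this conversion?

C_M = C_{M0}(1−X) = 1.934 mol/dm³.
Both paths are first order in M, so the instantaneous fraction to N is constant: dC_N/d(−C_M) = k₁/(k₁+k₂) = 0.9035.
C_N = 0.9035·(C_{M0}−C_M) = 0.9035×3.576 = 3.23 mol/dm³.

3.23 mol/dm³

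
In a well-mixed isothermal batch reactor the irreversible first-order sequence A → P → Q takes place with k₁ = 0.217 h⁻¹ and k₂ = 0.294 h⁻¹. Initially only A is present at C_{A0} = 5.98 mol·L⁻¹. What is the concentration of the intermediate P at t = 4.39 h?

1.86 mol·L⁻¹

Solving the coupled first-order balances gives C_P(t) = [k₁/(k₂−k₁)]·C_{A0}·(e^(−k₁t) − e^(−k₂t)).
e^(−k₁t) = e^(−0.217×4.39) = e^(−0.9526) = 0.3857; e^(−k₂t) = e^(−1.291) = 0.2751.
C_P = 0.217×5.98/(0.294−0.217) × (0.3857−0.2751) = 16.85×0.1106 = 1.865 mol·L⁻¹.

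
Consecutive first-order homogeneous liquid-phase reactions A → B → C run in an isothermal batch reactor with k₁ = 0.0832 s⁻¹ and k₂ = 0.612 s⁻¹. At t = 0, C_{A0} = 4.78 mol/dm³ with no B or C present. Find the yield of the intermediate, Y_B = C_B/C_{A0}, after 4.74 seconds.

0.0974

Solving the coupled first-order balances gives C_B(t) = [k₁/(k₂−k₁)]·C_{A0}·(e^(−k₁t) − e^(−k₂t)).
e^(−k₁t) = e^(−0.0832×4.74) = e^(−0.3944) = 0.6741; e^(−k₂t) = e^(−2.901) = 0.05497.
C_B = 0.0832×4.78/(0.612−0.0832) × (0.6741−0.05497) = 0.7521×0.6191 = 0.4656 mol/dm³.
Y_B = C_B/C_{A0} = 0.4656/4.78 = 0.0974.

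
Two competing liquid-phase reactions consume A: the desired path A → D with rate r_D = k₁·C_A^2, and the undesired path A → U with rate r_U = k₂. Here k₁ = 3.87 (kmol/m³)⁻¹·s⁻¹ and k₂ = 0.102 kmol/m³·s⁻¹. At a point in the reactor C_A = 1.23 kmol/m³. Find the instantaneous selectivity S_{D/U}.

S_{D/U} = r_D/r_U = (k₁·C_A^2)/(k₂) = (k₁/k₂)·C_A^2.
= (3.87×1.230^2) / (0.102) = 5.855/0.1020 = 57.4.

57.4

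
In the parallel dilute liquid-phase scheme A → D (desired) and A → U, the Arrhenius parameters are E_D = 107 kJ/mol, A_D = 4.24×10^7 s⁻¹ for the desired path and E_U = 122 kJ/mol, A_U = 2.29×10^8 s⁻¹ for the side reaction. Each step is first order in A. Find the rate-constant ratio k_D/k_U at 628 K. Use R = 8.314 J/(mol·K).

3.28

k_D/k_U = (A_D/A_U)·exp[−(E_D−E_U)/(RT)] = (A_D/A_U)·exp[(E_U−E_D)/(RT)].
(E_U−E_D)/(RT) = (122−107)×10³/(8.314×628) = 15000/5221 = 2.873.
k_D/k_U = (4.24×10^7/2.29×10^8)·exp(2.873) = 0.1852 × 17.69 = 3.28.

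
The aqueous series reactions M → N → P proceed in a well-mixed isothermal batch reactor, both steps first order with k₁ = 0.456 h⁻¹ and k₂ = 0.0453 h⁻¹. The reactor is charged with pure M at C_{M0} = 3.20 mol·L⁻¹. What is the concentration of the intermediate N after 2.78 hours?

The intermediate concentration in a first-order A→B→C sequence is C_N = k₁C_{M0}(e^(−k₁t) − e^(−k₂t))/(k₂−k₁).
e^(−k₁t) = e^(−0.456×2.78) = e^(−1.268) = 0.2815; e^(−k₂t) = e^(−0.1259) = 0.8817.
C_N = 0.456×3.20/(0.0453−0.456) × (0.2815−0.8817) = (-3.553)×(-0.6002) = 2.132 mol·L⁻¹.

2.13 mol·L⁻¹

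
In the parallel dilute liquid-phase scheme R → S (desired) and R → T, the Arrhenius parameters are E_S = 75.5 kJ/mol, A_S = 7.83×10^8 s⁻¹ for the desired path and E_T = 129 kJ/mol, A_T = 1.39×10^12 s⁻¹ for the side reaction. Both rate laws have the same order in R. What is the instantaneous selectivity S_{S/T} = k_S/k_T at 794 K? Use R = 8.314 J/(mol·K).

k_S/k_T = (A_S/A_T)·exp[−(E_S−E_T)/(RT)] = (A_S/A_T)·exp[(E_T−E_S)/(RT)].
(E_T−E_S)/(RT) = (129−75.5)×10³/(8.314×794) = 53500/6601 = 8.104.
k_S/k_T = (7.83×10^8/1.39×10^12)·exp(8.104) = 5.633×10^-4 × 3309 = 1.86.

1.86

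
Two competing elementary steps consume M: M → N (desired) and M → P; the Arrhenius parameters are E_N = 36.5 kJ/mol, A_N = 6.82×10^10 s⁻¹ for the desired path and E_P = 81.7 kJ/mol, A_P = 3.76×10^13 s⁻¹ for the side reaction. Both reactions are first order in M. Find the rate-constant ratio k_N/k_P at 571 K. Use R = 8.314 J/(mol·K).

24.8

Since both paths have the same order in M, the concentration cancels and S_{N/P} = k_N/k_P = (A_N/A_P)·exp[(E_P−E_N)/(RT)].
(E_P−E_N)/(RT) = (81.7−36.5)×10³/(8.314×571) = 45200/4747 = 9.521.
k_N/k_P = (6.82×10^10/3.76×10^13)·exp(9.521) = 0.001814 × 13646 = 24.8.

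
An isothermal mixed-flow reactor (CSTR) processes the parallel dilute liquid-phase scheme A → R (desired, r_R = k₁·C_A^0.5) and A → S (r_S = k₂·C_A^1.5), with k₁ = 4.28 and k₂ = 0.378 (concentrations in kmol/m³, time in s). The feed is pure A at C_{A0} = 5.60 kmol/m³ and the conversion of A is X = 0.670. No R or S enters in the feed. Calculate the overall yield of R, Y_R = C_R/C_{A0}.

Exit C_A = C_{A0}(1−X) = 5.60×0.330 = 1.848 kmol/m³.
A CSTR operates uniformly at the exit composition, giving r_R = 5.818 and r_S = 0.9496 (each k·C_A^n at C_A = 1.848).
Fraction of consumed A going to R: r_R/(r_R+r_S) = 0.8597.
C_R = 0.8597·C_{A0}·X = 0.8597×5.60×0.670 = 3.23 kmol/m³; Y_R = C_R/C_{A0} = 0.576.

0.576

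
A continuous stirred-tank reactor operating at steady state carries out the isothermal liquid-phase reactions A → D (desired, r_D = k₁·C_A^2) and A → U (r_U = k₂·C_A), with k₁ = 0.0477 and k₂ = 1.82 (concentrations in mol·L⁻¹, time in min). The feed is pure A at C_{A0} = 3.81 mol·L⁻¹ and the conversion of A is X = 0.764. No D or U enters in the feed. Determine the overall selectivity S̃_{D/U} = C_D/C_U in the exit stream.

0.0236

Exit C_A = C_{A0}(1−X) = 3.81×0.236 = 0.8992 mol·L⁻¹.
Rates in a CSTR are evaluated at the outlet concentration: r_D = 0.0477×0.8992^2 = 0.03856, r_U = 1.82×0.8992 = 1.636.
Overall selectivity = C_D/C_U = r_Dτ/(r_Uτ) = r_D/r_U = 0.0236.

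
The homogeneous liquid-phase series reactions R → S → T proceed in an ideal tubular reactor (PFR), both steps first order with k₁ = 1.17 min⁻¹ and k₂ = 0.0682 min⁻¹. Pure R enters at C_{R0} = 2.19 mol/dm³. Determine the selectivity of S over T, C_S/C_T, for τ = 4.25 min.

3.83

Solving the coupled first-order balances gives C_S(τ) = [k₁/(k₂−k₁)]·C_{R0}·(e^(−k₁τ) − e^(−k₂τ)).
e^(−k₁τ) = e^(−1.17×4.25) = e^(−4.973) = 0.006926; e^(−k₂τ) = e^(−0.2898) = 0.7484.
C_S = 1.17×2.19/(0.0682−1.17) × (0.006926−0.7484) = (-2.326)×(-0.7415) = 1.724 mol/dm³.
C_R = C_{R0}e^(−k₁τ) = 0.01517 mol/dm³, so C_T = C_{R0}−C_R−C_S = 0.4505 mol/dm³; C_S/C_T = 3.83.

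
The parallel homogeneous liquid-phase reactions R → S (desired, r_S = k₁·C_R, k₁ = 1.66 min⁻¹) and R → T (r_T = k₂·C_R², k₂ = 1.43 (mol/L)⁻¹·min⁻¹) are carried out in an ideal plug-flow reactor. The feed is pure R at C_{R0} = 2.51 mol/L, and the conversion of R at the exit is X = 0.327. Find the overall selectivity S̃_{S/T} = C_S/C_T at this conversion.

0.557

C_R = C_{R0}(1−X) = 1.689 mol/L.
Along a PFR/batch, dC_S/dC_R = −r_S/(r_S+r_T) = −k₁/(k₁+k₂·C_R).
Integrating from C_{R0} to C_R: C_S = (1.66/1.43)·ln[(1.66+1.43·2.51)/(1.66+1.43·1.69)] = 1.161·ln(5.249/4.076) = 0.2938 mol/L.
C_T = (C_{R0}−C_R)−C_S = 0.5270 mol/L; S̃_{S/T} = 0.2938/0.5270 = 0.557.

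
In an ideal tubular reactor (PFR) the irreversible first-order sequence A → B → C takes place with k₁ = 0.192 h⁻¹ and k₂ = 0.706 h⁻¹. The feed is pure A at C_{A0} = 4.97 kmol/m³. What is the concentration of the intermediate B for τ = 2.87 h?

0.825 kmol/m³

Solving the coupled first-order balances gives C_B(τ) = [k₁/(k₂−k₁)]·C_{A0}·(e^(−k₁τ) − e^(−k₂τ)).
e^(−k₁τ) = e^(−0.192×2.87) = e^(−0.5510) = 0.5764; e^(−k₂τ) = e^(−2.026) = 0.1318.
C_B = 0.192×4.97/(0.706−0.192) × (0.5764−0.1318) = 1.856×0.4445 = 0.8252 kmol/m³.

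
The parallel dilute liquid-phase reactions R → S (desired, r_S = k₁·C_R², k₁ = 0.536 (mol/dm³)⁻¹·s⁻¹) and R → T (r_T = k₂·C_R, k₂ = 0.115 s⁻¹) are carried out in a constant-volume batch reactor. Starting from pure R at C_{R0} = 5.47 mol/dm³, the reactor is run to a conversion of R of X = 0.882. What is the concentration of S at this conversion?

4.42 mol/dm³

C_R = C_{R0}(1−X) = 0.6455 mol/dm³.
Along a PFR/batch, dC_T/dC_R = −r_T/(r_S+r_T) = −k₂/(k₂+k₁·C_R).
Integrating from C_{R0} to C_R: C_T = (0.115/0.536)·ln[(0.115+0.536·5.47)/(0.115+0.536·0.645)] = 0.2146·ln(3.047/0.4610) = 0.4052 mol/dm³.
Then C_S = (C_{R0}−C_R) − C_T = 4.825 − 0.4052 = 4.419 mol/dm³.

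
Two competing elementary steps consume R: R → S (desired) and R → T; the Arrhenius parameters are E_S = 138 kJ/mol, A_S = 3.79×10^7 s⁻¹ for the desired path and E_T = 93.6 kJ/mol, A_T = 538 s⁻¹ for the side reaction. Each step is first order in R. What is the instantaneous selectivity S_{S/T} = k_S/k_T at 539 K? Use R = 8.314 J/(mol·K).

Since both paths have the same order in R, the concentration cancels and S_{S/T} = k_S/k_T = (A_S/A_T)·exp[(E_T−E_S)/(RT)].
(E_T−E_S)/(RT) = (93.6−138)×10³/(8.314×539) = -44400/4481 = -9.908.
k_S/k_T = (3.79×10^7/538)·exp(-9.908) = 70446 × 4.978×10^-5 = 3.51.
Since E_S > E_T, raising the temperature improves selectivity toward S.

3.51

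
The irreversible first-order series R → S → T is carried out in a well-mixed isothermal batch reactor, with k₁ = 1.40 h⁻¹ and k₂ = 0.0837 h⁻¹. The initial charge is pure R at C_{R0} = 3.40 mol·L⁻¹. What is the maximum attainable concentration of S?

Evaluating C_S at t_opt = ln(k₂/k₁)/(k₂−k₁) gives C_{S,max}/C_{R0} = (k₁/k₂)^[k₂/(k₂−k₁)].
= (1.40/0.0837)^(0.0837/(0.0837−1.40)) = (16.73)^(-0.06359) = 0.8360.
C_{S,max} = 0.8360×3.40 = 2.84 mol·L⁻¹.

2.84 mol·L⁻¹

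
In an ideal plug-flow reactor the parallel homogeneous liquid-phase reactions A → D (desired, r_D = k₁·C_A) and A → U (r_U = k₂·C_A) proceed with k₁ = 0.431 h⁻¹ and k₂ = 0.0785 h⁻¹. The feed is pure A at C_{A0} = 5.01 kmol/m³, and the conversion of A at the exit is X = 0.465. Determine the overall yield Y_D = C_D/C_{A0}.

C_A = C_{A0}(1−X) = 2.680 kmol/m³.
Both paths are first order in A, so the instantaneous fraction to D is constant: dC_D/d(−C_A) = k₁/(k₁+k₂) = 0.8459.
C_D = 0.8459·(C_{A0}−C_A) = 0.8459×2.330 = 1.97 kmol/m³.
Y_D = C_D/C_{A0} = 1.971/5.01 = 0.393.

0.393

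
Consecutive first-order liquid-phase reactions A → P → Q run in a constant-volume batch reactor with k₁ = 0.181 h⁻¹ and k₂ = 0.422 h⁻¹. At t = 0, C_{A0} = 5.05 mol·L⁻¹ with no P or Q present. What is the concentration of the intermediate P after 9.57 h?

The intermediate concentration in a first-order A→B→C sequence is C_P = k₁C_{A0}(e^(−k₁t) − e^(−k₂t))/(k₂−k₁).
e^(−k₁t) = e^(−0.181×9.57) = e^(−1.732) = 0.1769; e^(−k₂t) = e^(−4.039) = 0.01762.
C_P = 0.181×5.05/(0.422−0.181) × (0.1769−0.01762) = 3.793×0.1593 = 0.6041 mol·L⁻¹.

0.604 mol·L⁻¹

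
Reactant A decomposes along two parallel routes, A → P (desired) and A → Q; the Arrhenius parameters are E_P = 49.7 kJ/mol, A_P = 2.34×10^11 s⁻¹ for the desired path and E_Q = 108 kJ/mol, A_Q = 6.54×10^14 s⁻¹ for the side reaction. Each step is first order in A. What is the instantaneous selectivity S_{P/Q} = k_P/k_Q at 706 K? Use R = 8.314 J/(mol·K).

k_P/k_Q = (A_P/A_Q)·exp[−(E_P−E_Q)/(RT)] = (A_P/A_Q)·exp[(E_Q−E_P)/(RT)].
(E_Q−E_P)/(RT) = (108−49.7)×10³/(8.314×706) = 58300/5870 = 9.932.
k_P/k_Q = (2.34×10^11/6.54×10^14)·exp(9.932) = 3.578×10^-4 × 20587 = 7.37.
Since E_P < E_Q, lowering the temperature improves selectivity toward P.

7.37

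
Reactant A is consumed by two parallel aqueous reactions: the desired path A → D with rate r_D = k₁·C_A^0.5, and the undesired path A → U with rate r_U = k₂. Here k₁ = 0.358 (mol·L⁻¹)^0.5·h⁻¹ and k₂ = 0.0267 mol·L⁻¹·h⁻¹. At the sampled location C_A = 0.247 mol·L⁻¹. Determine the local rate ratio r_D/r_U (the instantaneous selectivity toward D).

S_{D/U} = r_D/r_U = (k₁·C_A^0.5)/(k₂) = (k₁/k₂)·C_A^0.5.
= (0.358×0.2470^0.5) / (0.0267) = 0.1779/0.02670 = 6.66.
Since the desired path is higher order in A, keeping C_A high (PFR or concentrated feed) favours D.

6.66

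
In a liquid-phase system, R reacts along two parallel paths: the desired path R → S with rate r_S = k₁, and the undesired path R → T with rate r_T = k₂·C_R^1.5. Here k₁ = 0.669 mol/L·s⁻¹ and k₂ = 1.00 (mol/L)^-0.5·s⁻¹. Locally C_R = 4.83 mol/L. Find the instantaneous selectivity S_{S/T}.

0.0630

S_{S/T} = r_S/r_T = (k₁)/(k₂·C_R^1.5) = (k₁/k₂)·C_R^-1.5.
= (0.669) / (1.00×4.830^1.5) = 0.6690/10.62 = 0.0630.
The undesired path is higher order in R, so low C_R (CSTR or dilute feed) favours S.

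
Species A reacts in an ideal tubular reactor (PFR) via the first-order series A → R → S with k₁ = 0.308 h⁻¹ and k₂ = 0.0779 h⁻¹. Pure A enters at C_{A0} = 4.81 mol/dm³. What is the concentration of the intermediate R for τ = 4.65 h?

2.94 mol/dm³

Solving the coupled first-order balances gives C_R(τ) = [k₁/(k₂−k₁)]·C_{A0}·(e^(−k₁τ) − e^(−k₂τ)).
e^(−k₁τ) = e^(−0.308×4.65) = e^(−1.432) = 0.2388; e^(−k₂τ) = e^(−0.3622) = 0.6961.
C_R = 0.308×4.81/(0.0779−0.308) × (0.2388−0.6961) = (-6.438)×(-0.4573) = 2.945 mol/dm³.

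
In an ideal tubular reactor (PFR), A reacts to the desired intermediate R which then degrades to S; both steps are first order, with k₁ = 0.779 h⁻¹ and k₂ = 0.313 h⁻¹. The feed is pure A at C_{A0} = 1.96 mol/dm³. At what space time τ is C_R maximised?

The intermediate peaks when r₁ = r₂, i.e. k₁e^(−k₁τ) = k₂e^(−k₂τ), giving τ_opt = ln(k₂/k₁)/(k₂−k₁).
= ln(0.313/0.779)/(0.313−0.779) = ln(0.4018)/-0.4660 = -0.9118/-0.4660 = 1.96 h.

1.96 h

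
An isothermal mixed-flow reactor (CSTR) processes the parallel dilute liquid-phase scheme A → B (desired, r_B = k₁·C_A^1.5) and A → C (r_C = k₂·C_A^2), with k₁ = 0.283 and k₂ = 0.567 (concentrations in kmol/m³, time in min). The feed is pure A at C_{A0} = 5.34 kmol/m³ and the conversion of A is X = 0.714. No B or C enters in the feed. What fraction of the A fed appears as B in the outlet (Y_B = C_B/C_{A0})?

Exit C_A = C_{A0}(1−X) = 5.34×0.286 = 1.527 kmol/m³.
A CSTR operates uniformly at the exit composition, giving r_B = 0.5341 and r_C = 1.323 (each k·C_A^n at C_A = 1.527).
Fraction of consumed A going to B: r_B/(r_B+r_C) = 0.2877.
C_B = 0.2877·C_{A0}·X = 0.2877×5.34×0.714 = 1.10 kmol/m³; Y_B = C_B/C_{A0} = 0.205.

0.205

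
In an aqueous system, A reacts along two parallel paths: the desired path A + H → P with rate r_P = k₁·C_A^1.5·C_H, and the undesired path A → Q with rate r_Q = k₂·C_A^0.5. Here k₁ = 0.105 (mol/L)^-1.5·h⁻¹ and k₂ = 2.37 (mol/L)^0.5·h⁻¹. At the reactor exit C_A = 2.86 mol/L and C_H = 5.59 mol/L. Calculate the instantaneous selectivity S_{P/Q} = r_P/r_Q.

0.708

S_{P/Q} = r_P/r_Q = (k₁·C_A^1.5·C_H)/(k₂·C_A^0.5) = (k₁/k₂)·C_A·C_H.
= (0.105×2.860^1.5×5.590) / (2.37×2.860^0.5) = 2.839/4.008 = 0.708.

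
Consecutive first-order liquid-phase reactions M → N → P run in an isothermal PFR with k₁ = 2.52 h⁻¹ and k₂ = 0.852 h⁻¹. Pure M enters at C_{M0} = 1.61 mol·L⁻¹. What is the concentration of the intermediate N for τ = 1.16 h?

0.775 mol·L⁻¹

For first-order series with pure M initially, C_N(τ) = k₁C_{M0}/(k₂−k₁)·(e^(−k₁τ) − e^(−k₂τ)).
e^(−k₁τ) = e^(−2.52×1.16) = e^(−2.923) = 0.05376; e^(−k₂τ) = e^(−0.9883) = 0.3722.
C_N = 2.52×1.61/(0.852−2.52) × (0.05376−0.3722) = (-2.432)×(-0.3184) = 0.7746 mol·L⁻¹.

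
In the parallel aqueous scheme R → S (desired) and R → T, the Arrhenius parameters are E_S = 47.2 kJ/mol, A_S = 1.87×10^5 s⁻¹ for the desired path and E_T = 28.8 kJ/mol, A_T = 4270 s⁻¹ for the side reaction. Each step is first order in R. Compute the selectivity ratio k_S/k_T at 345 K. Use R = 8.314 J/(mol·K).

0.0717

Since both paths have the same order in R, the concentration cancels and S_{S/T} = k_S/k_T = (A_S/A_T)·exp[(E_T−E_S)/(RT)].
(E_T−E_S)/(RT) = (28.8−47.2)×10³/(8.314×345) = -18400/2868 = -6.415.
k_S/k_T = (1.87×10^5/4270)·exp(-6.415) = 43.79 × 0.001637 = 0.0717.
Since E_S > E_T, raising the temperature improves selectivity toward S.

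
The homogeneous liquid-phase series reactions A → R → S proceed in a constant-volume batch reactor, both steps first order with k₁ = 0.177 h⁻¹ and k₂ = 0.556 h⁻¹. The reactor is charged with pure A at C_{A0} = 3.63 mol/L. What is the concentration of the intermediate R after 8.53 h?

Solving the coupled first-order balances gives C_R(t) = [k₁/(k₂−k₁)]·C_{A0}·(e^(−k₁t) − e^(−k₂t)).
e^(−k₁t) = e^(−0.177×8.53) = e^(−1.510) = 0.2210; e^(−k₂t) = e^(−4.743) = 0.008715.
C_R = 0.177×3.63/(0.556−0.177) × (0.2210−0.008715) = 1.695×0.2122 = 0.3598 mol/L.

0.360 mol/L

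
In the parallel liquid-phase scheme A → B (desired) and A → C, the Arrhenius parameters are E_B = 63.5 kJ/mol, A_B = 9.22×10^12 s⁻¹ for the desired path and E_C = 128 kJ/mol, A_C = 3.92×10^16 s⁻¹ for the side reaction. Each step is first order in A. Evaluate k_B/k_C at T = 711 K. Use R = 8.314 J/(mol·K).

k_B/k_C = (A_B/A_C)·exp[−(E_B−E_C)/(RT)] = (A_B/A_C)·exp[(E_C−E_B)/(RT)].
(E_C−E_B)/(RT) = (128−63.5)×10³/(8.314×711) = 64500/5911 = 10.91.
k_B/k_C = (9.22×10^12/3.92×10^16)·exp(10.91) = 2.352×10^-4 × 54797 = 12.9.
Since E_B < E_C, lowering the temperature improves selectivity toward B.

12.9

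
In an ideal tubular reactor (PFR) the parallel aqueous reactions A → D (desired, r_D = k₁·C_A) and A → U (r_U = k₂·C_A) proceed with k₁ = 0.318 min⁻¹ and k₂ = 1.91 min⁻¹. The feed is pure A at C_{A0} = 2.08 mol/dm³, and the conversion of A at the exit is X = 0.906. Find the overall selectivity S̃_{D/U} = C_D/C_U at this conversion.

0.166

C_A = C_{A0}(1−X) = 0.1955 mol/dm³.
Both paths are first order in A, so the instantaneous fraction to D is constant: dC_D/d(−C_A) = k₁/(k₁+k₂) = 0.1427.
C_D = 0.1427·(C_{A0}−C_A) = 0.1427×1.884 = 0.269 mol/dm³.
C_U = (C_{A0}−C_A)−C_D = 1.616 mol/dm³; S̃_{D/U} = 0.2690/1.616 = 0.166.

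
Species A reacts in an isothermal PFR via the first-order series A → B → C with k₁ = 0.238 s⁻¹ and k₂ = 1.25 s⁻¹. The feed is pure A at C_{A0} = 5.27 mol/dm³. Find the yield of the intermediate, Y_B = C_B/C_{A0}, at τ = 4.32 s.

0.0831

The intermediate concentration in a first-order A→B→C sequence is C_B = k₁C_{A0}(e^(−k₁τ) − e^(−k₂τ))/(k₂−k₁).
e^(−k₁τ) = e^(−0.238×4.32) = e^(−1.028) = 0.3577; e^(−k₂τ) = e^(−5.400) = 0.004517.
C_B = 0.238×5.27/(1.25−0.238) × (0.3577−0.004517) = 1.239×0.3531 = 0.4377 mol/dm³.
Y_B = C_B/C_{A0} = 0.4377/5.27 = 0.0831.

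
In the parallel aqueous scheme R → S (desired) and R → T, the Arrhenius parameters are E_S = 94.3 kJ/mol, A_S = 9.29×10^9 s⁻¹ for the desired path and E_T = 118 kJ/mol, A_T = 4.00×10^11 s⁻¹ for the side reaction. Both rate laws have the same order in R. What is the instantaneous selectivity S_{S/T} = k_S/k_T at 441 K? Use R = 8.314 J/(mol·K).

k_S/k_T = (A_S/A_T)·exp[−(E_S−E_T)/(RT)] = (A_S/A_T)·exp[(E_T−E_S)/(RT)].
(E_T−E_S)/(RT) = (118−94.3)×10³/(8.314×441) = 23700/3666 = 6.464.
k_S/k_T = (9.29×10^9/4.00×10^11)·exp(6.464) = 0.02322 × 641.6 = 14.9.
Since E_S < E_T, lowering the temperature improves selectivity toward S.

14.9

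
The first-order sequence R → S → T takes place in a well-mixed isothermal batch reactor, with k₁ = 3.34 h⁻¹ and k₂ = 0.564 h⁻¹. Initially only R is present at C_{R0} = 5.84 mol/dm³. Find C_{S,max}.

4.07 mol/dm³

At the optimum, C_{S,max}/C_{R0} = (k₁/k₂)^[k₂/(k₂−k₁)].
= (3.34/0.564)^(0.564/(0.564−3.34)) = (5.922)^(-0.2032) = 0.6967.
C_{S,max} = 0.6967×5.84 = 4.07 mol/dm³.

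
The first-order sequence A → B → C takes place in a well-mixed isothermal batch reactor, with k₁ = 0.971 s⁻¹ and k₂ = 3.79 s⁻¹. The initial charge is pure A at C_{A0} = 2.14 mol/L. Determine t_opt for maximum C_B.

0.483 s

The intermediate peaks when r₁ = r₂, i.e. k₁e^(−k₁t) = k₂e^(−k₂t), giving t_opt = ln(k₂/k₁)/(k₂−k₁).
= ln(3.79/0.971)/(3.79−0.971) = ln(3.903)/2.819 = 1.362/2.819 = 0.483 s.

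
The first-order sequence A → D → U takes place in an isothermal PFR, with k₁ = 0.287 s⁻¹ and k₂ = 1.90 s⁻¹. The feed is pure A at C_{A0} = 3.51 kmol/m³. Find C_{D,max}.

For a first-order series the maximum intermediate yield is C_{D,max}/C_{A0} = (k₁/k₂)^[k₂/(k₂−k₁)].
= (0.287/1.90)^(1.90/(1.90−0.287)) = (0.1511)^(1.178) = 0.1079.
C_{D,max} = 0.1079×3.51 = 0.379 kmol/m³.

0.379 kmol/m³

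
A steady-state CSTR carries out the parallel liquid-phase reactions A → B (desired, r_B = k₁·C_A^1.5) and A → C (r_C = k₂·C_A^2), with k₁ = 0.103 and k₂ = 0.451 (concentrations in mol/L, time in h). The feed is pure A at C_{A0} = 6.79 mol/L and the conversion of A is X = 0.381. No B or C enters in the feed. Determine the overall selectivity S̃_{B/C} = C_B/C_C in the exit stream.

0.111

Exit C_A = C_{A0}(1−X) = 6.79×0.619 = 4.203 mol/L.
A CSTR operates uniformly at the exit composition, giving r_B = 0.8875 and r_C = 7.967 (each k·C_A^n at C_A = 4.203).
Overall selectivity = C_B/C_C = r_Bτ/(r_Cτ) = r_B/r_C = 0.111.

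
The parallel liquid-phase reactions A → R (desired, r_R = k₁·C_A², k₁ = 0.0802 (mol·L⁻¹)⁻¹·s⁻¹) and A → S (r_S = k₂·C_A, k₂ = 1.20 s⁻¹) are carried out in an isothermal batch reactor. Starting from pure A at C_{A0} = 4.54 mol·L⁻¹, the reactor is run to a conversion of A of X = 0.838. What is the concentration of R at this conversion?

C_A = C_{A0}(1−X) = 0.7355 mol·L⁻¹.
Along a PFR/batch, dC_S/dC_A = −r_S/(r_R+r_S) = −k₂/(k₂+k₁·C_A).
Integrating from C_{A0} to C_A: C_S = (1.20/0.0802)·ln[(1.20+0.0802·4.54)/(1.20+0.0802·0.735)] = 14.96·ln(1.564/1.259) = 3.247 mol·L⁻¹.
Then C_R = (C_{A0}−C_A) − C_S = 3.805 − 3.247 = 0.5575 mol·L⁻¹.

0.557 mol·L⁻¹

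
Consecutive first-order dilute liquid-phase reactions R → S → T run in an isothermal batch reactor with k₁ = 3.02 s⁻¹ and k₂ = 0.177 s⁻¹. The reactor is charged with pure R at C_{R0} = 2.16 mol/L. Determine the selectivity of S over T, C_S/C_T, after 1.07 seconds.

6.78

For first-order series with pure R initially, C_S(t) = k₁C_{R0}/(k₂−k₁)·(e^(−k₁t) − e^(−k₂t)).
e^(−k₁t) = e^(−3.02×1.07) = e^(−3.231) = 0.03950; e^(−k₂t) = e^(−0.1894) = 0.8275.
C_S = 3.02×2.16/(0.177−3.02) × (0.03950−0.8275) = (-2.294)×(-0.7880) = 1.808 mol/L.
C_R = C_{R0}e^(−k₁t) = 0.08532 mol/L, so C_T = C_{R0}−C_R−C_S = 0.2667 mol/L; C_S/C_T = 6.78.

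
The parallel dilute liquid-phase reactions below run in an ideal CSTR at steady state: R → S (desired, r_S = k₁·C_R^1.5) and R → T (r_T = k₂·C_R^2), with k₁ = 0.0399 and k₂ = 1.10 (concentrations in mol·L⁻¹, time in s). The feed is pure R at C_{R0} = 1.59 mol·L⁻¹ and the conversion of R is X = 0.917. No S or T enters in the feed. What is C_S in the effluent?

Exit C_R = C_{R0}(1−X) = 1.59×0.0830 = 0.1320 mol·L⁻¹.
In a CSTR the entire volume is at exit conditions, so r_S = 0.0399×0.1320^1.5 = 0.001913 and r_T = 1.10×0.1320^2 = 0.01916.
Fraction of consumed R going to S: r_S/(r_S+r_T) = 0.09078.
C_S = 0.09078·C_{R0}·X = 0.09078×1.59×0.917 = 0.132 mol·L⁻¹.

0.132 mol·L⁻¹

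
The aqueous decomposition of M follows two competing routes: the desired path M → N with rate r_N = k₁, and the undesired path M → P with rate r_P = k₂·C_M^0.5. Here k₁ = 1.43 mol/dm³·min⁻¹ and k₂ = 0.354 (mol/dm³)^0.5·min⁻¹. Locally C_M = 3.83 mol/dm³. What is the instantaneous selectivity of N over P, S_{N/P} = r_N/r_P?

S_{N/P} = r_N/r_P = (k₁)/(k₂·C_M^0.5) = (k₁/k₂)·C_M^-0.5.
= (1.43) / (0.354×3.830^0.5) = 1.430/0.6928 = 2.06.

2.06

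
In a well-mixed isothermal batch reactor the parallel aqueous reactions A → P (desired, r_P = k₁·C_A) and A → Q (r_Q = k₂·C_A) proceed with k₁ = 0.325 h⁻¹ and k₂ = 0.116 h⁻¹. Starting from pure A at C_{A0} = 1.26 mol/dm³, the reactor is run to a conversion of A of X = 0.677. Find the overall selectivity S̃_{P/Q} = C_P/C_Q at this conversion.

2.80

C_A = C_{A0}(1−X) = 0.4070 mol/dm³.
Both paths are first order in A, so the instantaneous fraction to P is constant: dC_P/d(−C_A) = k₁/(k₁+k₂) = 0.7370.
C_P = 0.7370·(C_{A0}−C_A) = 0.7370×0.8530 = 0.629 mol/dm³.
C_Q = (C_{A0}−C_A)−C_P = 0.2244 mol/dm³; S̃_{P/Q} = 0.6286/0.2244 = 2.80.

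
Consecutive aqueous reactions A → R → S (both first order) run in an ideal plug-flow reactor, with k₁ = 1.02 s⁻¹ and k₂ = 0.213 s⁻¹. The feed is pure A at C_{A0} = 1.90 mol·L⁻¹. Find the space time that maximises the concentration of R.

1.94 s

The intermediate peaks when r₁ = r₂, i.e. k₁e^(−k₁τ) = k₂e^(−k₂τ), giving τ_opt = ln(k₂/k₁)/(k₂−k₁).
= ln(0.213/1.02)/(0.213−1.02) = ln(0.2088)/-0.8070 = -1.566/-0.8070 = 1.94 s.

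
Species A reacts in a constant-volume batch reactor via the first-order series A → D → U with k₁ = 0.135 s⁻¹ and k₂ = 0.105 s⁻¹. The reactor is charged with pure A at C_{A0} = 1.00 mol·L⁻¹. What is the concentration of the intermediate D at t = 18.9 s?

Solving the coupled first-order balances gives C_D(t) = [k₁/(k₂−k₁)]·C_{A0}·(e^(−k₁t) − e^(−k₂t)).
e^(−k₁t) = e^(−0.135×18.9) = e^(−2.551) = 0.07796; e^(−k₂t) = e^(−1.984) = 0.1374.
C_D = 0.135×1.00/(0.105−0.135) × (0.07796−0.1374) = (-4.500)×(-0.05948) = 0.2677 mol·L⁻¹.

0.268 mol·L⁻¹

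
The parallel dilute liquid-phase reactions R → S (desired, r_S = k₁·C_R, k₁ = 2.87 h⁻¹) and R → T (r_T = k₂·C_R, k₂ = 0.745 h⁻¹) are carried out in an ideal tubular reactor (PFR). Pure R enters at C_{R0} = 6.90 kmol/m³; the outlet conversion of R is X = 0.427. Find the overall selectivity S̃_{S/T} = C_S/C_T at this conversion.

3.85

C_R = C_{R0}(1−X) = 3.954 kmol/m³.
Both paths are first order in R, so the instantaneous fraction to S is constant: dC_S/d(−C_R) = k₁/(k₁+k₂) = 0.7939.
C_S = 0.7939·(C_{R0}−C_R) = 0.7939×2.946 = 2.34 kmol/m³.
C_T = (C_{R0}−C_R)−C_S = 0.6072 kmol/m³; S̃_{S/T} = 2.339/0.6072 = 3.85.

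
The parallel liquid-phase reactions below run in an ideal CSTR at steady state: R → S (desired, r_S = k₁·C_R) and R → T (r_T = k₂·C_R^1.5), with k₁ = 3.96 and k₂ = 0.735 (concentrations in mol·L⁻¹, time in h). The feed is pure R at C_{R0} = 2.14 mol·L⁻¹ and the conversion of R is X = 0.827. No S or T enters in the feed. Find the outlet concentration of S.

1.59 mol·L⁻¹

Exit C_R = C_{R0}(1−X) = 2.14×0.173 = 0.3702 mol·L⁻¹.
In a CSTR the entire volume is at exit conditions, so r_S = 3.96×0.3702 = 1.466 and r_T = 0.735×0.3702^1.5 = 0.1656.
Fraction of consumed R going to S: r_S/(r_S+r_T) = 0.8985.
C_S = 0.8985·C_{R0}·X = 0.8985×2.14×0.827 = 1.59 mol·L⁻¹.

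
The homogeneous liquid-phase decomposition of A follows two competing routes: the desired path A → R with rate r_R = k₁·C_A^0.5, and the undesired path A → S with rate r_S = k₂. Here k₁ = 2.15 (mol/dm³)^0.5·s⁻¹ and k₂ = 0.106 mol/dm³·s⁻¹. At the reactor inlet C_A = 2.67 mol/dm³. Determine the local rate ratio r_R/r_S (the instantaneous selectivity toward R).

33.1

S_{R/S} = r_R/r_S = (k₁·C_A^0.5)/(k₂) = (k₁/k₂)·C_A^0.5.
= (2.15×2.670^0.5) / (0.106) = 3.513/0.1060 = 33.1.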